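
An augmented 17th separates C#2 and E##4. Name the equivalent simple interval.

Each octave removed subtracts seven from the number: 17 − 14 = 3.
That makes an augmented seventeenth a compound augmented third — 2 octaves plus an augmented third.

augmented third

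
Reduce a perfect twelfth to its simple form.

Each octave removed subtracts seven from the number: 12 − 7 = 5.
That makes a perfect twelfth a compound perfect fifth — an octave plus a perfect fifth.

P5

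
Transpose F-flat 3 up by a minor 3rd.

A-double-flat 3

The third takes the letter from F up to A.
A minor third spans 3 semitones, so from Fb3 the target pitch is Abb3.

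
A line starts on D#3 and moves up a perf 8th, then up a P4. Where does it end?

D#3 up a perfect octave → D#4 (12 semitones).
Up a perfect fourth from D#4: G#4 (5 semitones up).

G#4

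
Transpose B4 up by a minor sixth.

Counting six letter names up from B lands on G.
Moving 8 semitones up from B4 (the size of a minor sixth) reaches G5.

G5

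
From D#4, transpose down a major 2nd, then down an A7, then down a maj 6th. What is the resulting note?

Fb2

A major second down from D#4 is C#4.
Down an augmented seventh from C#4: Db3 (12 semitones down).
Down a major sixth from Db3: Fb2 (9 semitones down).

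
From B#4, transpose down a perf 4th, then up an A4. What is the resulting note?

Down a perfect fourth from B#4: F##4 (5 semitones down).
F##4 up an augmented fourth → B##4 (6 semitones).

B##4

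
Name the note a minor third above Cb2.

Three letter names up from C: E.
A minor third is 3 semitones; 3 semitones up from Cb2 gives Ebb2.

Ebb2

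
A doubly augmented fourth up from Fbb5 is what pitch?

Four letter names up from F: B.
Moving 7 semitones up from Fbb5 (the size of a doubly augmented fourth) reaches Bb5.

Bb5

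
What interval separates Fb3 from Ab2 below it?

minor sixth

Descending from Fb3 to Ab2 is the same interval as ascending Ab2 to Fb3.
A to F spans six letter names (A-B-C-D-E-F), so the interval is some kind of sixth.
At 8 semitones, Ab2→Fb3 falls one short of a major sixth: minor.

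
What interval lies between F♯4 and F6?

diminished 15th

F to F is the same letter name, plus 2 octaves: a fifteenth.
A perfect fifteenth would be 24 semitones; F#4 to F6 is 23, one semitone narrower, so the interval is diminished.
(Equivalently, a compound diminished octave: a diminished octave plus an octave.)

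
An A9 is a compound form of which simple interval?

Subtracting seven from the interval number removes an octave: 9 − 7 = 2.
That makes an augmented ninth a compound augmented second — an octave plus an augmented second.

augmented second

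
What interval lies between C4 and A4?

major sixth

C to A spans six letter names (C-D-E-F-G-A) — that makes it a sixth of some quality.
The major sixth spans 9 semitones, and C4 to A4 is exactly 9 semitones — so this is a major sixth.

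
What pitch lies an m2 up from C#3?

Counting two letter names up from C lands on D.
A minor second is 1 semitone; 1 semitone up from C#3 gives D3.

D3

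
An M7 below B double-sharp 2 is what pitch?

C double-sharp 2

Counting seven letter names down from B lands on C.
Moving 11 semitones down from B##2 (the size of a major seventh) reaches C##2.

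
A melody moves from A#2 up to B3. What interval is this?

minor ninth

A to B spans two letter names (A-B), plus an octave, so the interval is some kind of ninth.
A major ninth would be 14 semitones, but A#2 to B3 is 13 — one semitone narrower, making it a minor ninth.
(Equivalently, a compound minor second: a minor second plus an octave.)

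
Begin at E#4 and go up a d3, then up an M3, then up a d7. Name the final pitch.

Up a diminished third from E#4: G4 (2 semitones up).
G4 up a major third → B4 (4 semitones).
Up a diminished seventh from B4: Ab5 (9 semitones up).

Ab5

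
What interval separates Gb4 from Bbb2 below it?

major thirteenth

Descending from Gb4 to Bbb2 is the same interval as ascending Bbb2 to Gb4.
B to G spans six letter names (B-C-D-E-F-G), plus an octave — that makes it a thirteenth of some quality.
The major thirteenth spans 21 semitones, and Bbb2 to Gb4 is exactly 21 semitones — so this is a major thirteenth.
(Equivalently, a compound major sixth: a major sixth plus an octave.)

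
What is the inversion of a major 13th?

m3

First reduce the compound major thirteenth to its simple form, a major sixth.
Inverted interval numbers add to nine, so a sixth pairs with a third (6 + 3 = 9).
The quality also flips — major becomes minor — giving a minor third.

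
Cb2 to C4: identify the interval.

C to C is the same letter name, plus 2 octaves, so the interval is some kind of fifteenth.
Cb2 to C4 spans 25 semitones — one semitone wider than the perfect fifteenth (24) — giving an augmented fifteenth.
(Equivalently, a compound augmented octave: an augmented octave plus an octave.)

augmented fifteenth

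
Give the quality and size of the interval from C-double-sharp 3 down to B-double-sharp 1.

Descending from C##3 to B##1 is the same interval as ascending B##1 to C##3.
B to C spans two letter names (B-C), plus an octave: a ninth.
At 13 semitones, B##1→C##3 falls one short of a major ninth: minor.
(Equivalently, a compound minor second: a minor second plus an octave.)

minor ninth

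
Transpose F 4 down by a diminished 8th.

For an octave the letter name doesn't change: still F, an octave down.
A diminished octave is 11 semitones; 11 semitones down from F4 gives F#3.

F-sharp 3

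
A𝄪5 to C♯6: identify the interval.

A to C spans three letter names (A-B-C): a third.
The major third is 4 semitones; here we have 2, two semitones narrower: diminished.

diminished third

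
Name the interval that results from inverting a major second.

Inverted interval numbers add to nine, so a second pairs with a seventh (2 + 7 = 9).
Quality inverts too: major becomes minor. That makes the inversion a minor seventh.

minor seventh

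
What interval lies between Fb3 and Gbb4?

minor ninth

F to G spans two letter names (F-G), plus an octave — that makes it a ninth of some quality.
At 13 semitones, Fb3→Gbb4 falls one short of a major ninth: minor.
(Equivalently, a compound minor second: a minor second plus an octave.)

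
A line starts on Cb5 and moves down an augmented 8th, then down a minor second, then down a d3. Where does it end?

G3

Cb5 down an augmented octave → Cbb4 (13 semitones).
Cbb4 down a minor second → Bbb3 (1 semitone).
A diminished third down from Bbb3 is G3.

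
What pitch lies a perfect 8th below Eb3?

For an octave the letter name doesn't change: still E, an octave down.
A perfect octave spans 12 semitones, so from Eb3 the target pitch is Eb2.

Eb2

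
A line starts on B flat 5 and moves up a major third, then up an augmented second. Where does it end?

A major third up from Bb5 is D6.
D6 up an augmented second → E#6 (3 semitones).

E sharp 6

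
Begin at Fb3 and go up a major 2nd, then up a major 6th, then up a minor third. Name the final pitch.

Up a major second from Fb3: Gb3 (2 semitones up).
Gb3 up a major sixth → Eb4 (9 semitones).
A minor third up from Eb4 is Gb4.

Gb4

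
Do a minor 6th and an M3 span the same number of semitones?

No

8 semitones (minor sixth) vs 4 semitones (major third): not equal.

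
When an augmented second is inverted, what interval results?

diminished 7th

The rule of nine gives the new number: 9 − 2 = 7, so a second becomes a seventh.
And augmented becomes diminished under inversion, so we get a diminished seventh.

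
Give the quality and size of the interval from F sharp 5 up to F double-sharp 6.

F to F is the same letter name, plus an octave: an octave.
A perfect octave would be 12 semitones; F#5 to F##6 is 13, one semitone wider, so the interval is augmented.

augmented octave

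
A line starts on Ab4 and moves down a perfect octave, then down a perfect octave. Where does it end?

Ab2

Down a perfect octave from Ab4: Ab3 (12 semitones down).
Ab3 down a perfect octave → Ab2 (12 semitones).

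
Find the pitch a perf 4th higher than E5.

A5

Counting four letter names up from E lands on A.
A perfect fourth spans 5 semitones, so from E5 the target pitch is A5.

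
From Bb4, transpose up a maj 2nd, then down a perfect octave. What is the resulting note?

Up a major second from Bb4: C5 (2 semitones up).
Down a perfect octave from C5: C4 (12 semitones down).

C4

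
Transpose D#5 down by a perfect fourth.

A#4

Four letter names down from D: A.
A perfect fourth is 5 semitones; 5 semitones down from D#5 gives A#4.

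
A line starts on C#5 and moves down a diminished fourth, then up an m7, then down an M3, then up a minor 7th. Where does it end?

C#6

Down a diminished fourth from C#5: G##4 (4 semitones down).
Up a minor seventh from G##4: F##5 (10 semitones up).
F##5 down a major third → D#5 (4 semitones).
Up a minor seventh from D#5: C#6 (10 semitones up).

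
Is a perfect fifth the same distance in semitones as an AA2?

No

A perfect fifth is 7 semitones but a doubly augmented second is 4 semitones — different sizes.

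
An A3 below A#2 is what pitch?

F2

Counting three letter names down from A lands on F.
An augmented third spans 5 semitones, so from A#2 the target pitch is F2.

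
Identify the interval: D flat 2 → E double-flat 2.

D to E spans two letter names (D-E) — that makes it a second of some quality.
At 1 semitone, Db2→Ebb2 falls one short of a major second: minor.

m2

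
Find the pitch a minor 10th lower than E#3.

Counting three letter names plus an octave down from E lands on C.
A minor tenth spans 15 semitones, so from E#3 the target pitch is C##2.

C##2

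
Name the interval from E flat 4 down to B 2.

d11

Descending from Eb4 to B2 is the same interval as ascending B2 to Eb4.
B to E spans four letter names (B-C-D-E), plus an octave — that makes it an eleventh of some quality.
A perfect eleventh would be 17 semitones; B2 to Eb4 is 16, one semitone narrower, so the interval is diminished.
(Equivalently, a compound diminished fourth: a diminished fourth plus an octave.)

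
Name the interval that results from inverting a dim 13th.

augmented third

First reduce the compound diminished thirteenth to its simple form, a diminished sixth.
Interval numbers invert to sum to nine: 6 + 3 = 9, so a sixth inverts to a third.
And diminished becomes augmented under inversion, so we get an augmented third.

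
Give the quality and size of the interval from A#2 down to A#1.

Descending from A#2 to A#1 is the same interval as ascending A#1 to A#2.
A to A is the same letter name, plus an octave, so the interval is some kind of octave.
A#1 to A#2 is 12 semitones, matching the perfect octave exactly, so the quality is perfect.

P8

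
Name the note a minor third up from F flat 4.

Three letter names up from F: A.
A minor third spans 3 semitones, so from Fb4 the target pitch is Abb4.

A double-flat 4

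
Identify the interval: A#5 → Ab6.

dd8

A to A is the same letter name, plus an octave — that makes it an octave of some quality.
The perfect octave is 12 semitones; here we have 10, two semitones narrower: doubly diminished.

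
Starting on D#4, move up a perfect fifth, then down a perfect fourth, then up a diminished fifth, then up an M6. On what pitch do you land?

G#5

Up a perfect fifth from D#4: A#4 (7 semitones up).
Down a perfect fourth from A#4: E#4 (5 semitones down).
A diminished fifth up from E#4 is B4.
A major sixth up from B4 is G#5.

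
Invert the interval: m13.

First reduce the compound minor thirteenth to its simple form, a minor sixth.
Interval numbers invert to sum to nine: 6 + 3 = 9, so a sixth inverts to a third.
The quality also flips — minor becomes major — giving a major third.

major 3rd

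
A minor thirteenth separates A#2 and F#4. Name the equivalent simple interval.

minor 6th

Take out an octave (7 from the number): 13 − 7 = 6.
That makes a minor thirteenth a compound minor sixth — an octave plus a minor sixth.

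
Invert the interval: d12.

A4

First reduce the compound diminished twelfth to its simple form, a diminished fifth.
Inverted interval numbers add to nine, so a fifth pairs with a fourth (5 + 4 = 9).
Quality inverts too: diminished becomes augmented. That makes the inversion an augmented fourth.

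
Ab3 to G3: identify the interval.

minor second

Descending from Ab3 to G3 is the same interval as ascending G3 to Ab3.
G to A spans two letter names (G-A), so the interval is some kind of second.
At 1 semitone, G3→Ab3 falls one short of a major second: minor.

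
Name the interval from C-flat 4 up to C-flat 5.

perfect 8th

C to C is the same letter name, plus an octave, so the interval is some kind of octave.
Counting semitones, Cb4→Cb5 is 12, which is the perfect octave.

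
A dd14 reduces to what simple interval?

dd7

Each octave removed subtracts seven from the number: 14 − 7 = 7.
That makes a doubly diminished fourteenth a compound doubly diminished seventh — an octave plus a doubly diminished seventh.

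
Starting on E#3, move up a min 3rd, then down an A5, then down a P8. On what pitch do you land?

C2

E#3 up a minor third → G#3 (3 semitones).
An augmented fifth down from G#3 is C3.
A perfect octave down from C3 is C2.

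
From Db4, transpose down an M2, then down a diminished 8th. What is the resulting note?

Db4 down a major second → Cb4 (2 semitones).
Down a diminished octave from Cb4: C3 (11 semitones down).

C3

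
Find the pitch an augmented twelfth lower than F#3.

Five letters down from F (plus an octave) reaches B.
Moving 20 semitones down from F#3 (the size of an augmented twelfth) reaches Bb1.

Bb1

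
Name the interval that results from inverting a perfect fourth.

perfect fifth

Interval numbers invert to sum to nine: 4 + 5 = 9, so a fourth inverts to a fifth.
And perfect stays perfect under inversion, so we get a perfect fifth.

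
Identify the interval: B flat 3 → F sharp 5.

A12

B to F spans five letter names (B-C-D-E-F), plus an octave: a twelfth.
A perfect twelfth would be 19 semitones; Bb3 to F#5 is 20, one semitone wider, so the interval is augmented.
(Equivalently, a compound augmented fifth: an augmented fifth plus an octave.)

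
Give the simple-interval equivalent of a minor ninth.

Subtracting seven from the interval number removes an octave: 9 − 7 = 2.
So a minor ninth is an octave plus a minor second. The quality is unchanged.

minor second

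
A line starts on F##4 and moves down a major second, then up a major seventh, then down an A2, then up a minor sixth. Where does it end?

Down a major second from F##4: E#4 (2 semitones down).
A major seventh up from E#4 is D##5.
Down an augmented second from D##5: C#5 (3 semitones down).
Up a minor sixth from C#5: A5 (8 semitones up).

A5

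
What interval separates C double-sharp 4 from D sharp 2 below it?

Descending from C##4 to D#2 is the same interval as ascending D#2 to C##4.
D to C spans seven letter names (D-E-F-G-A-B-C), plus an octave — that makes it a fourteenth of some quality.
Counting semitones, D#2→C##4 is 23, which is the major fourteenth.
(Equivalently, a compound major seventh: a major seventh plus an octave.)

major fourteenth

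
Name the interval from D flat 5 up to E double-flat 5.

D to E spans two letter names (D-E) — that makes it a second of some quality.
At 1 semitone, Db5→Ebb5 falls one short of a major second: minor.

minor second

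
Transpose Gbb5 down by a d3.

The third takes the letter from G down to E.
A diminished third spans 2 semitones, so from Gbb5 the target pitch is Eb5.

Eb5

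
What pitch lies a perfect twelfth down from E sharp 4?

The twelfth's letter: E down five letter names plus an octave → A.
A perfect twelfth spans 19 semitones, so from E#4 the target pitch is A#2.

A sharp 2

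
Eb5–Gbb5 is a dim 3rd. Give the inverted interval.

Interval numbers invert to sum to nine: 3 + 6 = 9, so a third inverts to a sixth.
Quality inverts too: diminished becomes augmented. That makes the inversion an augmented sixth.

A6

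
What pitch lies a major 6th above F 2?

D 3

Counting six letter names up from F lands on D.
A major sixth is 9 semitones; 9 semitones up from F2 gives D3.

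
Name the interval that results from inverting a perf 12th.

perfect 4th

First reduce the compound perfect twelfth to its simple form, a perfect fifth.
Interval numbers invert to sum to nine: 5 + 4 = 9, so a fifth inverts to a fourth.
The quality also flips — perfect stays perfect — giving a perfect fourth.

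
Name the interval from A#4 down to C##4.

minor sixth

Descending from A#4 to C##4 is the same interval as ascending C##4 to A#4.
C to A spans six letter names (C-D-E-F-G-A), so the interval is some kind of sixth.
A major sixth would be 9 semitones, but C##4 to A#4 is 8 — one semitone narrower, making it a minor sixth.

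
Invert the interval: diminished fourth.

augmented fifth

Inverted interval numbers add to nine, so a fourth pairs with a fifth (4 + 5 = 9).
And diminished becomes augmented under inversion, so we get an augmented fifth.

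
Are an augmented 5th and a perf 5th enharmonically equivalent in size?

An augmented fifth is 8 semitones but a perfect fifth is 7 semitones — different sizes.

No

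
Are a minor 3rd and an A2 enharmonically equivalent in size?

A minor third = 3 semitones = an augmented second; enharmonically equal.

Yes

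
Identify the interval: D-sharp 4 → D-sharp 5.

D to D is the same letter name, plus an octave: an octave.
D#4 to D#5 is 12 semitones, matching the perfect octave exactly, so the quality is perfect.

perfect octave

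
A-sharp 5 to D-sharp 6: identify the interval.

A to D spans four letter names (A-B-C-D), so the interval is some kind of fourth.
Counting semitones, A#5→D#6 is 5, which is the perfect fourth.

perfect fourth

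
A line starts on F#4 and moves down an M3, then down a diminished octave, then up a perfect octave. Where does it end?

F#4 down a major third → D4 (4 semitones).
Down a diminished octave from D4: D#3 (11 semitones down).
D#3 up a perfect octave → D#4 (12 semitones).

D#4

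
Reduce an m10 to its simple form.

m3

Subtracting seven from the interval number removes an octave: 10 − 7 = 3.
So a minor tenth is an octave plus a minor third. The quality is unchanged.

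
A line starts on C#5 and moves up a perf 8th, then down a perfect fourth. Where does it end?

C#5 up a perfect octave → C#6 (12 semitones).
C#6 down a perfect fourth → G#5 (5 semitones).

G#5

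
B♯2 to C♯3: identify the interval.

B to C spans two letter names (B-C), so the interval is some kind of second.
At 1 semitone, B#2→C#3 falls one short of a major second: minor.

minor second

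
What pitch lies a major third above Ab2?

The third takes the letter from A up to C.
Moving 4 semitones up from Ab2 (the size of a major third) reaches C3.

C3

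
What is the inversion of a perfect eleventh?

P5

First reduce the compound perfect eleventh to its simple form, a perfect fourth.
Inverted interval numbers add to nine, so a fourth pairs with a fifth (4 + 5 = 9).
The quality also flips — perfect stays perfect — giving a perfect fifth.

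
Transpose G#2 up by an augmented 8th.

G##3

An octave keeps the letter name G, an octave up from G.
An augmented octave spans 13 semitones, so from G#2 the target pitch is G##3.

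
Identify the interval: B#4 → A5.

diminished 7th

B to A spans seven letter names (B-C-D-E-F-G-A): a seventh.
A major seventh would be 11 semitones; B#4 to A5 is 9, two semitones narrower, so the interval is diminished.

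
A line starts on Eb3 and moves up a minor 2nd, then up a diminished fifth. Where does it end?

Cbb4

A minor second up from Eb3 is Fb3.
Up a diminished fifth from Fb3: Cbb4 (6 semitones up).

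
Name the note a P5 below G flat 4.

Five letter names down from G: C.
Moving 7 semitones down from Gb4 (the size of a perfect fifth) reaches Cb4.

C flat 4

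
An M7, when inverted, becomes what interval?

minor 2nd

Inverted interval numbers add to nine, so a seventh pairs with a second (7 + 2 = 9).
And major becomes minor under inversion, so we get a minor second.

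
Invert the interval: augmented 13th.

First reduce the compound augmented thirteenth to its simple form, an augmented sixth.
The rule of nine gives the new number: 9 − 6 = 3, so a sixth becomes a third.
The quality also flips — augmented becomes diminished — giving a diminished third.

diminished 3rd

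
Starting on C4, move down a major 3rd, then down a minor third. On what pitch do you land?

C4 down a major third → Ab3 (4 semitones).
Down a minor third from Ab3: F3 (3 semitones down).

F3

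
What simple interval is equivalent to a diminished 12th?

Subtracting seven from the interval number removes an octave: 12 − 7 = 5.
That makes a diminished twelfth a compound diminished fifth — an octave plus a diminished fifth.

diminished 5th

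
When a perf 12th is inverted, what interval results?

First reduce the compound perfect twelfth to its simple form, a perfect fifth.
The rule of nine gives the new number: 9 − 5 = 4, so a fifth becomes a fourth.
The quality also flips — perfect stays perfect — giving a perfect fourth.

perfect 4th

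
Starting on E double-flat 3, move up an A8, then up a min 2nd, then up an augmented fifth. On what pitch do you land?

Ebb3 up an augmented octave → Eb4 (13 semitones).
Up a minor second from Eb4: Fb4 (1 semitone up).
Up an augmented fifth from Fb4: C5 (8 semitones up).

C 5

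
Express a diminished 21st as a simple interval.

Take out 2 octaves (14 from the number): 21 − 14 = 7.
So a diminished twenty-first is 2 octaves plus a diminished seventh. The quality is unchanged.

d7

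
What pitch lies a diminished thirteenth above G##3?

E5

Six letters up from G (plus an octave) reaches E.
Moving 19 semitones up from G##3 (the size of a diminished thirteenth) reaches E5.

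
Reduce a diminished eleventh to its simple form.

Take out an octave (7 from the number): 11 − 7 = 4.
Quality carries through unchanged, so the simple form is a diminished fourth.

d4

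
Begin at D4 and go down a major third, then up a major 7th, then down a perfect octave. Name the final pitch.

A3

Down a major third from D4: Bb3 (4 semitones down).
A major seventh up from Bb3 is A4.
A perfect octave down from A4 is A3.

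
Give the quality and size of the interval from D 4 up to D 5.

D to D is the same letter name, plus an octave: an octave.
D4 to D5 is 12 semitones, matching the perfect octave exactly, so the quality is perfect.

perfect octave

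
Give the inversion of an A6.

diminished third

The rule of nine gives the new number: 9 − 6 = 3, so a sixth becomes a third.
Quality inverts too: augmented becomes diminished. That makes the inversion a diminished third.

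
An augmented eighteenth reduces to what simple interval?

augmented 4th

Each octave removed subtracts seven from the number: 18 − 14 = 4.
That makes an augmented eighteenth a compound augmented fourth — 2 octaves plus an augmented fourth.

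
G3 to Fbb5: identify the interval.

G to F spans seven letter names (G-A-B-C-D-E-F), plus an octave: a fourteenth.
The major fourteenth is 23 semitones; here we have 20, three semitones narrower: doubly diminished.
(Equivalently, a compound doubly diminished seventh: a doubly diminished seventh plus an octave.)

doubly diminished 14th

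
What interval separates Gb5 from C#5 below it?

doubly diminished 5th

Descending from Gb5 to C#5 is the same interval as ascending C#5 to Gb5.
C to G spans five letter names (C-D-E-F-G), so the interval is some kind of fifth.
A perfect fifth would be 7 semitones; C#5 to Gb5 is 5, two semitones narrower, so the interval is doubly diminished.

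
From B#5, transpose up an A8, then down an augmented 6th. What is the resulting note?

D#6

Up an augmented octave from B#5: B##6 (13 semitones up).
An augmented sixth down from B##6 is D#6.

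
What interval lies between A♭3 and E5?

A to E spans five letter names (A-B-C-D-E), plus an octave — that makes it a twelfth of some quality.
The perfect twelfth is 19 semitones; here we have 20, one semitone wider: augmented.
(Equivalently, a compound augmented fifth: an augmented fifth plus an octave.)

augmented 12th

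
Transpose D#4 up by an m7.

C#5

Counting seven letter names up from D lands on C.
A minor seventh spans 10 semitones, so from D#4 the target pitch is C#5.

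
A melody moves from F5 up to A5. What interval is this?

F to A spans three letter names (F-G-A) — that makes it a third of some quality.
The major third spans 4 semitones, and F5 to A5 is exactly 4 semitones — so this is a major third.

M3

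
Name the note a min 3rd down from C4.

A3

Counting three letter names down from C lands on A.
A minor third is 3 semitones; 3 semitones down from C4 gives A3.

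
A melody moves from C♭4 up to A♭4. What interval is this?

major sixth

C to A spans six letter names (C-D-E-F-G-A), so the interval is some kind of sixth.
Cb4 to Ab4 is 9 semitones, matching the major sixth exactly, so the quality is major.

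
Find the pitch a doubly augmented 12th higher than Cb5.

G#6

Five letters up from C (plus an octave) reaches G.
A doubly augmented twelfth spans 21 semitones, so from Cb5 the target pitch is G#6.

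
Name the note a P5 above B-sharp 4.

The fifth takes the letter from B up to F.
Moving 7 semitones up from B#4 (the size of a perfect fifth) reaches F##5.

F-double-sharp 5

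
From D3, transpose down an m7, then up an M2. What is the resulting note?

F#2

A minor seventh down from D3 is E2.
Up a major second from E2: F#2 (2 semitones up).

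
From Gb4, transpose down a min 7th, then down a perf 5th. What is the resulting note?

A minor seventh down from Gb4 is Ab3.
A perfect fifth down from Ab3 is Db3.

Db3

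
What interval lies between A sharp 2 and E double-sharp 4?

A12

A to E spans five letter names (A-B-C-D-E), plus an octave, so the interval is some kind of twelfth.
A perfect twelfth would be 19 semitones; A#2 to E##4 is 20, one semitone wider, so the interval is augmented.
(Equivalently, a compound augmented fifth: an augmented fifth plus an octave.)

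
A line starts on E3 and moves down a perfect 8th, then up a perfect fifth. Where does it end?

B2

E3 down a perfect octave → E2 (12 semitones).
E2 up a perfect fifth → B2 (7 semitones).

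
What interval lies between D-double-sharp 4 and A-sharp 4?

diminished 5th

D to A spans five letter names (D-E-F-G-A), so the interval is some kind of fifth.
The perfect fifth is 7 semitones; here we have 6, one semitone narrower: diminished.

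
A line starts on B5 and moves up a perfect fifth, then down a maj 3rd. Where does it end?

D6

Up a perfect fifth from B5: F#6 (7 semitones up).
A major third down from F#6 is D6.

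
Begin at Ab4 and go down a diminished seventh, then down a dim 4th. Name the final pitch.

F##3

Down a diminished seventh from Ab4: B3 (9 semitones down).
Down a diminished fourth from B3: F##3 (4 semitones down).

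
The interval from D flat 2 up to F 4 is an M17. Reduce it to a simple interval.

Subtracting seven from the interval number removes an octave: 17 − 14 = 3.
That makes a major seventeenth a compound major third — 2 octaves plus a major third.

major 3rd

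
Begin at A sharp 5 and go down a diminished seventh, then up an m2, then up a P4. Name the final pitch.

Down a diminished seventh from A#5: B##4 (9 semitones down).
Up a minor second from B##4: C##5 (1 semitone up).
A perfect fourth up from C##5 is F##5.

F double-sharp 5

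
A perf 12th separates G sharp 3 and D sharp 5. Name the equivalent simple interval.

Take out an octave (7 from the number): 12 − 7 = 5.
Quality carries through unchanged, so the simple form is a perfect fifth.

P5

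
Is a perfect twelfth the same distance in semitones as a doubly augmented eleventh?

Yes

Both span 19 semitones: a perfect twelfth and a doubly augmented eleventh are the same chromatic distance.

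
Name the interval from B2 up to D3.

minor third

B to D spans three letter names (B-C-D), so the interval is some kind of third.
B2 to D3 is 3 semitones, a half step short of the major third (4), so this is minor.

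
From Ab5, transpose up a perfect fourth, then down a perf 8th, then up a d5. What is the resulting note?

Abb5

A perfect fourth up from Ab5 is Db6.
Db6 down a perfect octave → Db5 (12 semitones).
A diminished fifth up from Db5 is Abb5.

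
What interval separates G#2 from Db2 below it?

Descending from G#2 to Db2 is the same interval as ascending Db2 to G#2.
D to G spans four letter names (D-E-F-G) — that makes it a fourth of some quality.
Db2 to G#2 spans 7 semitones — two semitones wider than the perfect fourth (5) — giving a doubly augmented fourth.

doubly augmented 4th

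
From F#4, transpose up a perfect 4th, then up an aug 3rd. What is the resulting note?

A perfect fourth up from F#4 is B4.
An augmented third up from B4 is D##5.

D##5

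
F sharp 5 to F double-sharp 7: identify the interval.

augmented fifteenth

F to F is the same letter name, plus 2 octaves — that makes it a fifteenth of some quality.
F#5 to F##7 spans 25 semitones — one semitone wider than the perfect fifteenth (24) — giving an augmented fifteenth.
(Equivalently, a compound augmented octave: an augmented octave plus an octave.)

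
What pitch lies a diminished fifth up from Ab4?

Ebb5

The fifth takes the letter from A up to E.
Moving 6 semitones up from Ab4 (the size of a diminished fifth) reaches Ebb5.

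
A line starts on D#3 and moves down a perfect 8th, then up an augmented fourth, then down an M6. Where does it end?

Down a perfect octave from D#3: D#2 (12 semitones down).
An augmented fourth up from D#2 is G##2.
A major sixth down from G##2 is B#1.

B#1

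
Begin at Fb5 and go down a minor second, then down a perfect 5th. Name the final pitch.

Ab4

Fb5 down a minor second → Eb5 (1 semitone).
A perfect fifth down from Eb5 is Ab4.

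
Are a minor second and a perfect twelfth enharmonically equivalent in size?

1 semitone (minor second) vs 19 semitones (perfect twelfth): not equal.

No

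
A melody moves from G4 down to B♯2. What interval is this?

diminished thirteenth

Descending from G4 to B#2 is the same interval as ascending B#2 to G4.
B to G spans six letter names (B-C-D-E-F-G), plus an octave: a thirteenth.
The major thirteenth is 21 semitones; here we have 19, two semitones narrower: diminished.
(Equivalently, a compound diminished sixth: a diminished sixth plus an octave.)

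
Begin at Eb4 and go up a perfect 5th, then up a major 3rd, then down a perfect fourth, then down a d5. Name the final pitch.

D#4

Up a perfect fifth from Eb4: Bb4 (7 semitones up).
A major third up from Bb4 is D5.
D5 down a perfect fourth → A4 (5 semitones).
A4 down a diminished fifth → D#4 (6 semitones).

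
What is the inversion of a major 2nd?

m7

Inverted interval numbers add to nine, so a second pairs with a seventh (2 + 7 = 9).
And major becomes minor under inversion, so we get a minor seventh.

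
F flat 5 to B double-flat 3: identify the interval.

Descending from Fb5 to Bbb3 is the same interval as ascending Bbb3 to Fb5.
B to F spans five letter names (B-C-D-E-F), plus an octave, so the interval is some kind of twelfth.
Bbb3 to Fb5 is 19 semitones, matching the perfect twelfth exactly, so the quality is perfect.
(Equivalently, a compound perfect fifth: a perfect fifth plus an octave.)

perfect 12th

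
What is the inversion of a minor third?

major sixth

Inverted interval numbers add to nine, so a third pairs with a sixth (3 + 6 = 9).
Quality inverts too: minor becomes major. That makes the inversion a major sixth.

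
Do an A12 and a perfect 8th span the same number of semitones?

20 semitones (augmented twelfth) vs 12 semitones (perfect octave): not equal.

No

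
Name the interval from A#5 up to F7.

A to F spans six letter names (A-B-C-D-E-F), plus an octave — that makes it a thirteenth of some quality.
A#5 to F7 spans 19 semitones — two semitones narrower than the major thirteenth (21) — giving a diminished thirteenth.
(Equivalently, a compound diminished sixth: a diminished sixth plus an octave.)

diminished thirteenth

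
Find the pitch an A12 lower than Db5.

Gbb3

Counting five letter names plus an octave down from D lands on G.
Moving 20 semitones down from Db5 (the size of an augmented twelfth) reaches Gbb3.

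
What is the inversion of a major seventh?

m2

The rule of nine gives the new number: 9 − 7 = 2, so a seventh becomes a second.
The quality also flips — major becomes minor — giving a minor second.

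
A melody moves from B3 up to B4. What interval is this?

B to B is the same letter name, plus an octave, so the interval is some kind of octave.
The perfect octave spans 12 semitones, and B3 to B4 is exactly 12 semitones — so this is a perfect octave.

perfect octave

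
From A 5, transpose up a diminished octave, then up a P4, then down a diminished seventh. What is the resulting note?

A5 up a diminished octave → Ab6 (11 semitones).
A perfect fourth up from Ab6 is Db7.
A diminished seventh down from Db7 is E6.

E 6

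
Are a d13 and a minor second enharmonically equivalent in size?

19 semitones (diminished thirteenth) vs 1 semitone (minor second): not equal.

No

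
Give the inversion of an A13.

diminished third

First reduce the compound augmented thirteenth to its simple form, an augmented sixth.
The rule of nine gives the new number: 9 − 6 = 3, so a sixth becomes a third.
Quality inverts too: augmented becomes diminished. That makes the inversion a diminished third.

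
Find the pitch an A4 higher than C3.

F#3

The fourth takes the letter from C up to F.
Moving 6 semitones up from C3 (the size of an augmented fourth) reaches F#3.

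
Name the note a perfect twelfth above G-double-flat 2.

Five letters up from G (plus an octave) reaches D.
A perfect twelfth is 19 semitones; 19 semitones up from Gbb2 gives Dbb4.

D-double-flat 4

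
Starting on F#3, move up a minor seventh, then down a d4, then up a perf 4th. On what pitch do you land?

A minor seventh up from F#3 is E4.
A diminished fourth down from E4 is B#3.
A perfect fourth up from B#3 is E#4.

E#4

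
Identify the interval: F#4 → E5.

m7

F to E spans seven letter names (F-G-A-B-C-D-E): a seventh.
F#4 to E5 is 10 semitones, a half step short of the major seventh (11), so this is minor.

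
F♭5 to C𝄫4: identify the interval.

Descending from Fb5 to Cbb4 is the same interval as ascending Cbb4 to Fb5.
C to F spans four letter names (C-D-E-F), plus an octave — that makes it an eleventh of some quality.
A perfect eleventh would be 17 semitones; Cbb4 to Fb5 is 18, one semitone wider, so the interval is augmented.
(Equivalently, a compound augmented fourth: an augmented fourth plus an octave.)

augmented eleventh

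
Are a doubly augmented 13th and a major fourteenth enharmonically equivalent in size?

Yes

Both span 23 semitones: a doubly augmented thirteenth and a major fourteenth are the same chromatic distance.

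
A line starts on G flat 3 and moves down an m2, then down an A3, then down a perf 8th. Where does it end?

A minor second down from Gb3 is F3.
Down an augmented third from F3: Dbb3 (5 semitones down).
Down a perfect octave from Dbb3: Dbb2 (12 semitones down).

D double-flat 2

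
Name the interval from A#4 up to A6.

A to A is the same letter name, plus 2 octaves, so the interval is some kind of fifteenth.
A perfect fifteenth would be 24 semitones; A#4 to A6 is 23, one semitone narrower, so the interval is diminished.
(Equivalently, a compound diminished octave: a diminished octave plus an octave.)

diminished 15th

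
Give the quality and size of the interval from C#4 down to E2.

M13

Descending from C#4 to E2 is the same interval as ascending E2 to C#4.
E to C spans six letter names (E-F-G-A-B-C), plus an octave: a thirteenth.
Counting semitones, E2→C#4 is 21, which is the major thirteenth.
(Equivalently, a compound major sixth: a major sixth plus an octave.)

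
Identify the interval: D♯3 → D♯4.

perfect octave

D to D is the same letter name, plus an octave, so the interval is some kind of octave.
D#3 to D#4 is 12 semitones, matching the perfect octave exactly, so the quality is perfect.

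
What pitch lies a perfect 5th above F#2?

C#3

Counting five letter names up from F lands on C.
Moving 7 semitones up from F#2 (the size of a perfect fifth) reaches C#3.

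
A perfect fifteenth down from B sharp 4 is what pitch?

The letter stays B (same as the start), shifted two octaves down.
A perfect fifteenth spans 24 semitones, so from B#4 the target pitch is B#2.

B sharp 2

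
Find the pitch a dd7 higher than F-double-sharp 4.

Seven letter names up from F: E.
A doubly diminished seventh spans 8 semitones, so from F##4 the target pitch is Eb5.

E-flat 5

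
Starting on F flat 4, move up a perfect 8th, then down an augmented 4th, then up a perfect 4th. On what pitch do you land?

F double-flat 5

A perfect octave up from Fb4 is Fb5.
An augmented fourth down from Fb5 is Cbb5.
Up a perfect fourth from Cbb5: Fbb5 (5 semitones up).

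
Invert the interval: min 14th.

M2

First reduce the compound minor fourteenth to its simple form, a minor seventh.
Interval numbers invert to sum to nine: 7 + 2 = 9, so a seventh inverts to a second.
The quality also flips — minor becomes major — giving a major second.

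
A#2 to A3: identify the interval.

A to A is the same letter name, plus an octave, so the interval is some kind of octave.
A perfect octave would be 12 semitones; A#2 to A3 is 11, one semitone narrower, so the interval is diminished.

diminished 8th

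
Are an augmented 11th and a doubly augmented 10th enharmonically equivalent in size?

Yes

An augmented eleventh spans 18 semitones, and a doubly augmented tenth also spans 18 semitones — they're enharmonic.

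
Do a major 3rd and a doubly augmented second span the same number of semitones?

Yes

A major third = 4 semitones = a doubly augmented second; enharmonically equal.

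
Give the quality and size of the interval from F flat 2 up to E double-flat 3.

F to E spans seven letter names (F-G-A-B-C-D-E) — that makes it a seventh of some quality.
A major seventh would be 11 semitones, but Fb2 to Ebb3 is 10 — one semitone narrower, making it a minor seventh.

minor seventh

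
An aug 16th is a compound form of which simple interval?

Subtracting seven from the interval number removes an octave: 16 − 14 = 2.
So an augmented sixteenth is 2 octaves plus an augmented second. The quality is unchanged.

augmented second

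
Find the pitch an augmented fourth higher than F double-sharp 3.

Four letter names up from F: B.
An augmented fourth spans 6 semitones, so from F##3 the target pitch is B##3.

B double-sharp 3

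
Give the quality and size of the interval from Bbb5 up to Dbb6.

B to D spans three letter names (B-C-D), so the interval is some kind of third.
A major third would be 4 semitones, but Bbb5 to Dbb6 is 3 — one semitone narrower, making it a minor third.

minor third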